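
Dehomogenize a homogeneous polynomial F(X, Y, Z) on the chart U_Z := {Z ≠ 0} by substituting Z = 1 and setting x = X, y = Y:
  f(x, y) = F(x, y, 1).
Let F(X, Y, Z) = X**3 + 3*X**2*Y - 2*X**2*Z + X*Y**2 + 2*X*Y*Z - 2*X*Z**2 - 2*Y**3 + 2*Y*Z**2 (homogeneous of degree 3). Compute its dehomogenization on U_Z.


f(x, y) = x**3 + 3*x**2*y - 2*x**2 + x*y**2 + 2*x*y - 2*x - 2*y**3 + 2*y

On U_Z we set Z = 1. Each monomial c·X^i·Y^j·Z^k in F becomes c·x^i·y^j·1^k = c·x^i·y^j.
Substituting Z = 1: F(X, Y, 1) = x**3 + 3*x**2*y - 2*x**2 + x*y**2 + 2*x*y - 2*x - 2*y**3 + 2*y.
Note: deg(f) ≤ deg(F) = 3; strict inequality happens when F is divisible by Z (lost terms).


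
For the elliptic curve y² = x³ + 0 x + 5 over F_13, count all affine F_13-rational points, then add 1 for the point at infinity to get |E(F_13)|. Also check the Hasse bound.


Affine points = {(2, 0), (4, 2), (4, 11), (5, 0), (6, 0), (7, 6), (7, 7), (8, 6), (8, 7), (10, 2), (10, 11), (11, 6), (11, 7), (12, 2), (12, 11)}; affine count = 15; |E(F_13)| = 16.

Discriminant check: Δ ∝ 4a³ + 27b² = 4·0³ + 27·5² = 4·0 + 27·25 ≡ 12 (mod 13). Nonzero ⇒ E is nonsingular.
For each x ∈ F_13, compute rhs = x³ + 0·x + 5 mod 13, then count y ∈ F_13 with y² ≡ rhs.
  x = 0: rhs = 5, matching y values: none (0 points).
  x = 1: rhs = 6, matching y values: none (0 points).
  x = 2: rhs = 0, matching y values: 0 (1 points).
  x = 3: rhs = 6, matching y values: none (0 points).
  x = 4: rhs = 4, matching y values: 2, 11 (2 points).
  x = 5: rhs = 0, matching y values: 0 (1 points).
  x = 6: rhs = 0, matching y values: 0 (1 points).
  x = 7: rhs = 10, matching y values: 6, 7 (2 points).
  x = 8: rhs = 10, matching y values: 6, 7 (2 points).
  x = 9: rhs = 6, matching y values: none (0 points).
  x = 10: rhs = 4, matching y values: 2, 11 (2 points).
  x = 11: rhs = 10, matching y values: 6, 7 (2 points).
  x = 12: rhs = 4, matching y values: 2, 11 (2 points).
Total affine count: 15.
Full point count |E(F_13)| = 15 + 1 = 16.
Hasse bound: |16 − (13+1)| = |2| = 2 ≤ 2√13 ≈ 7.2111 ✓.


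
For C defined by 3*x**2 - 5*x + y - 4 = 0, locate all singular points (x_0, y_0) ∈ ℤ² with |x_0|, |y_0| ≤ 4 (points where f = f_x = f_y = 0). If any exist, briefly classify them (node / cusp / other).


No singular points in the scanned grid; C is smooth there.

Compute partial derivatives:
  f_x = 6*x - 5.
  f_y = 1.
f_y = 1 is a nonzero constant, so f_y never vanishes: no point (x, y) can satisfy f = f_x = f_y = 0. In particular no (x, y) ∈ {−4, ..., 4}² is singular; the curve is smooth.


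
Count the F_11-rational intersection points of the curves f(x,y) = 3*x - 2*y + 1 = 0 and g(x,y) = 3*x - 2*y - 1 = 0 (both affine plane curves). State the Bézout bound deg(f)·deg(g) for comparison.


Common zeros: ∅; count = 0; Bézout bound = 1.

deg(f) = 1, deg(g) = 1, so Bézout bound = 1.
Scan x ∈ F_11. For each x, list the y ∈ F_11 with f(x, y) ≡ 0 and those with g(x, y) ≡ 0 (mod 11); the common zeros in that column are the intersection.
  x = 0: f ≡ 0 at y ∈ {6}; g ≡ 0 at y ∈ {5}; common: ∅.
  x = 1: f ≡ 0 at y ∈ {2}; g ≡ 0 at y ∈ {1}; common: ∅.
  x = 2: f ≡ 0 at y ∈ {9}; g ≡ 0 at y ∈ {8}; common: ∅.
  x = 3: f ≡ 0 at y ∈ {5}; g ≡ 0 at y ∈ {4}; common: ∅.
  x = 4: f ≡ 0 at y ∈ {1}; g ≡ 0 at y ∈ {0}; common: ∅.
  x = 5: f ≡ 0 at y ∈ {8}; g ≡ 0 at y ∈ {7}; common: ∅.
  x = 6: f ≡ 0 at y ∈ {4}; g ≡ 0 at y ∈ {3}; common: ∅.
  x = 7: f ≡ 0 at y ∈ {0}; g ≡ 0 at y ∈ {10}; common: ∅.
  x = 8: f ≡ 0 at y ∈ {7}; g ≡ 0 at y ∈ {6}; common: ∅.
  x = 9: f ≡ 0 at y ∈ {3}; g ≡ 0 at y ∈ {2}; common: ∅.
  x = 10: f ≡ 0 at y ∈ {10}; g ≡ 0 at y ∈ {9}; common: ∅.
Collecting: common zeros = ∅, so the count is 0.
Comparison with the Bézout bound: 0 ≤ 1 = deg(f)·deg(g), as expected for curves with no common component (the affine F_11-count falls short of the bound because intersections may lie at infinity, over extension fields, or carry multiplicity).


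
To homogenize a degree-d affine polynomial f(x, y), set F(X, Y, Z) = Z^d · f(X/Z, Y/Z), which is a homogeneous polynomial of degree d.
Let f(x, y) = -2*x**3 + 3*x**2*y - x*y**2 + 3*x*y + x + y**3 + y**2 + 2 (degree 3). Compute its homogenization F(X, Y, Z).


F(X, Y, Z) = -2*X**3 + 3*X**2*Y - X*Y**2 + 3*X*Y*Z + X*Z**2 + Y**3 + Y**2*Z + 2*Z**3

deg(f) = 3.
Substitute x = X/Z, y = Y/Z into f, then multiply by Z^3.
  monomial -2·x^3·y^0 ↦ -2·X^3·Y^0·Z^0.
  monomial 3·x^2·y^1 ↦ 3·X^2·Y^1·Z^0.
  monomial -1·x^1·y^2 ↦ -1·X^1·Y^2·Z^0.
  monomial 3·x^1·y^1 ↦ 3·X^1·Y^1·Z^1.
  monomial 1·x^1·y^0 ↦ 1·X^1·Y^0·Z^2.
  monomial 1·x^0·y^3 ↦ 1·X^0·Y^3·Z^0.
  monomial 1·x^0·y^2 ↦ 1·X^0·Y^2·Z^1.
  monomial 2·x^0·y^0 ↦ 2·X^0·Y^0·Z^3.
Collecting: F(X, Y, Z) = -2*X**3 + 3*X**2*Y - X*Y**2 + 3*X*Y*Z + X*Z**2 + Y**3 + Y**2*Z + 2*Z**3.


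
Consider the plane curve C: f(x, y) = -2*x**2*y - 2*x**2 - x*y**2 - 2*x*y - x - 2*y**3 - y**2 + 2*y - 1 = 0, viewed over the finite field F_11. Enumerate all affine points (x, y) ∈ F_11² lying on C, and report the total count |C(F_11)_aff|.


Affine F_11-points: {(2, 0), (3, 0), (3, 9), (7, 2), (8, 2), (9, 5), (10, 5)}; count = 7.

For each of the 121 pairs (x, y) ∈ F_11², evaluate f(x, y) mod 11. Record the zeros.
  x = 0: [0↦10, 1↦9, 2↦5, 3↦8, 4↦6, 5↦9, 6↦5, 7↦4, 8↦5, 9↦7, 10↦9]  zeros at y ∈ ∅
  x = 1: [0↦7, 1↦1, 2↦1, 3↦6, 4↦4, 5↦5, 6↦8, 7↦1, 8↦5, 9↦8, 10↦9]  zeros at y ∈ ∅
  x = 2: [0↦0, 1↦7, 2↦7, 3↦10, 4↦4, 5↦10, 6↦5, 7↦10, 8↦2, 9↦2, 10↦9]  zeros at y ∈ {0}
  x = 3: [0↦0, 1↦5, 2↦1, 3↦9, 4↦6, 5↦2, 6↦7, 7↦9, 8↦7, 9↦0, 10↦9]  zeros at y ∈ {0, 9}
  x = 4: [0↦7, 1↦6, 2↦5, 3↦3, 4↦10, 5↦3, 6↦3, 7↦9, 8↦9, 9↦2, 10↦9]  zeros at y ∈ ∅
  x = 5: [0↦10, 1↦10, 2↦8, 3↦3, 4↦5, 5↦2, 6↦4, 7↦10, 8↦8, 9↦8, 10↦9]  zeros at y ∈ ∅
  x = 6: [0↦9, 1↦6, 2↦10, 3↦9, 4↦2, 5↦10, 6↦10, 7↦1, 8↦4, 9↦7, 10↦9]  zeros at y ∈ ∅
  x = 7: [0↦4, 1↦5, 2↦0, 3↦10, 4↦1, 5↦5, 6↦10, 7↦4, 8↦8, 9↦10, 10↦9]  zeros at y ∈ {2}
  x = 8: [0↦6, 1↦7, 2↦0, 3↦6, 4↦2, 5↦9, 6↦4, 7↦8, 8↦9, 9↦6, 10↦9]  zeros at y ∈ {2}
  x = 9: [0↦4, 1↦1, 2↦10, 3↦8, 4↦5, 5↦0, 6↦3, 7↦2, 8↦7, 9↦6, 10↦9]  zeros at y ∈ {5}
  x = 10: [0↦9, 1↦9, 2↦8, 3↦5, 4↦10, 5↦0, 6↦7, 7↦8, 8↦2, 9↦10, 10↦9]  zeros at y ∈ {5}
Collecting zeros: affine points = {(2, 0), (3, 0), (3, 9), (7, 2), (8, 2), (9, 5), (10, 5)}.
Total count |C(F_11)_aff| = 7.


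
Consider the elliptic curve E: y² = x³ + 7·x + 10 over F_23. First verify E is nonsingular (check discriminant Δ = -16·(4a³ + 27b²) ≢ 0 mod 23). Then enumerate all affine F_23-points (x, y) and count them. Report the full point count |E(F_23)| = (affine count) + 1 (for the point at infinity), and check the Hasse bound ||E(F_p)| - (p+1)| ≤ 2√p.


Affine points = {(1, 8), (1, 15), (2, 3), (2, 20), (3, 9), (3, 14), (5, 3), (5, 20), (8, 7), (8, 16), (14, 0), (16, 3), (16, 20), (20, 10), (20, 13), (22, 5), (22, 18)}; affine count = 17; |E(F_23)| = 18.

Discriminant check: Δ ∝ 4a³ + 27b² = 4·7³ + 27·10² = 4·343 + 27·100 ≡ 1 (mod 23). Nonzero ⇒ E is nonsingular.
For each x ∈ F_23, compute rhs = x³ + 7·x + 10 mod 23, then count y ∈ F_23 with y² ≡ rhs.
  x = 0: rhs = 10, matching y values: none (0 points).
  x = 1: rhs = 18, matching y values: 8, 15 (2 points).
  x = 2: rhs = 9, matching y values: 3, 20 (2 points).
  x = 3: rhs = 12, matching y values: 9, 14 (2 points).
  x = 4: rhs = 10, matching y values: none (0 points).
  x = 5: rhs = 9, matching y values: 3, 20 (2 points).
  x = 6: rhs = 15, matching y values: none (0 points).
  x = 7: rhs = 11, matching y values: none (0 points).
  x = 8: rhs = 3, matching y values: 7, 16 (2 points).
  x = 9: rhs = 20, matching y values: none (0 points).
  x = 10: rhs = 22, matching y values: none (0 points).
  x = 11: rhs = 15, matching y values: none (0 points).
  x = 12: rhs = 5, matching y values: none (0 points).
  x = 13: rhs = 21, matching y values: none (0 points).
  x = 14: rhs = 0, matching y values: 0 (1 points).
  x = 15: rhs = 17, matching y values: none (0 points).
  x = 16: rhs = 9, matching y values: 3, 20 (2 points).
  x = 17: rhs = 5, matching y values: none (0 points).
  x = 18: rhs = 11, matching y values: none (0 points).
  x = 19: rhs = 10, matching y values: none (0 points).
  x = 20: rhs = 8, matching y values: 10, 13 (2 points).
  x = 21: rhs = 11, matching y values: none (0 points).
  x = 22: rhs = 2, matching y values: 5, 18 (2 points).
Total affine count: 17.
Full point count |E(F_23)| = 17 + 1 = 18.
Hasse bound: |18 − (23+1)| = |-6| = 6 ≤ 2√23 ≈ 9.5917 ✓.


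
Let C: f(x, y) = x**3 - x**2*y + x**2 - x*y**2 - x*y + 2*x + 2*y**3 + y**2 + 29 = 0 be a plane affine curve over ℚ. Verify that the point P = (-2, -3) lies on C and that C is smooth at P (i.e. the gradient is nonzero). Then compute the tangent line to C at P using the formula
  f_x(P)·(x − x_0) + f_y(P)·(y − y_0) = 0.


Tangent line at P: -8*x + 34*y + 86 = 0.

Step 1: f(-2, -3) = 0, so P lies on C.
Step 2: partial derivatives
  f_x(x, y) = 3*x**2 - 2*x*y + 2*x - y**2 - y + 2, f_y(x, y) = -x**2 - 2*x*y - x + 6*y**2 + 2*y.
  f_x(P) = -8, f_y(P) = 34 (gradient nonzero, so P is smooth).
Step 3: tangent line at P: -8·(x − -2) + 34·(y − -3) = 0.
Expanding: -8*x + 34*y + 86 = 0.


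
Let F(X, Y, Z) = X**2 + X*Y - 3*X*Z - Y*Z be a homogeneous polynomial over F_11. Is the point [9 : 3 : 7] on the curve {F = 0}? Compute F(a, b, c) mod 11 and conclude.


F(9,3,7) ≡ 8 (mod 11); P is NOT on the curve.

Evaluate F(9, 3, 7) term-by-term (mod 11).
  X**2 ↦ 1·81·1·1 = 81
  X*Y ↦ 1·9·3·1 = 27
  -3*X*Z ↦ -3·9·1·7 = -189
  -Y*Z ↦ -1·1·3·7 = -21
Sum: F(9, 3, 7) = (81) + (27) + (-189) + (-21) = -102.
Reducing mod 11: -102 ≡ 8 (mod 11).
Since F(a, b, c) ≡ 8 ≠ 0 (mod 11), P does NOT lie on the curve.


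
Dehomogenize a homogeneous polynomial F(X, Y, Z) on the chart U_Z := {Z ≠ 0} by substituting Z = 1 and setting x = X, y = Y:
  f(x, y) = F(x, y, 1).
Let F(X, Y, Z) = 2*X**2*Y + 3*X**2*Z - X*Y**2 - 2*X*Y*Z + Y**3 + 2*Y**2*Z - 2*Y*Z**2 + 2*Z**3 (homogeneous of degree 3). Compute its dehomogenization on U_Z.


f(x, y) = 2*x**2*y + 3*x**2 - x*y**2 - 2*x*y + y**3 + 2*y**2 - 2*y + 2

On U_Z we set Z = 1. Each monomial c·X^i·Y^j·Z^k in F becomes c·x^i·y^j·1^k = c·x^i·y^j.
Substituting Z = 1: F(X, Y, 1) = 2*x**2*y + 3*x**2 - x*y**2 - 2*x*y + y**3 + 2*y**2 - 2*y + 2.
Note: deg(f) ≤ deg(F) = 3; strict inequality happens when F is divisible by Z (lost terms).


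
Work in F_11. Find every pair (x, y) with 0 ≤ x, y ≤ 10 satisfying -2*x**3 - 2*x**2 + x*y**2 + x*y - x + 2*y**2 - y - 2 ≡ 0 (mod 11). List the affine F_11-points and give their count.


Affine F_11-points: {(2, 3), (2, 5), (3, 0), (3, 4), (4, 8), (9, 10)}; count = 6.

For each of the 121 pairs (x, y) ∈ F_11², evaluate f(x, y) mod 11. Record the zeros.
  x = 0: [0↦9, 1↦10, 2↦4, 3↦2, 4↦4, 5↦10, 6↦9, 7↦1, 8↦8, 9↦8, 10↦1]  zeros at y ∈ ∅
  x = 1: [0↦4, 1↦7, 2↦5, 3↦9, 4↦8, 5↦2, 6↦2, 7↦8, 8↦9, 9↦5, 10↦7]  zeros at y ∈ ∅
  x = 2: [0↦5, 1↦10, 2↦1, 3↦0, 4↦7, 5↦0, 6↦1, 7↦10, 8↦5, 9↦8, 10↦8]  zeros at y ∈ {3, 5}
  x = 3: [0↦0, 1↦7, 2↦2, 3↦7, 4↦0, 5↦3, 6↦5, 7↦6, 8↦6, 9↦5, 10↦3]  zeros at y ∈ {0, 4}
  x = 4: [0↦10, 1↦8, 2↦7, 3↦7, 4↦8, 5↦10, 6↦2, 7↦6, 8↦0, 9↦6, 10↦2]  zeros at y ∈ {8}
  x = 5: [0↦1, 1↦1, 2↦4, 3↦10, 4↦8, 5↦9, 6↦2, 7↦9, 8↦8, 9↦10, 10↦4]  zeros at y ∈ ∅
  x = 6: [0↦5, 1↦7, 2↦3, 3↦4, 4↦10, 5↦10, 6↦4, 7↦3, 8↦7, 9↦5, 10↦8]  zeros at y ∈ ∅
  x = 7: [0↦10, 1↦3, 2↦3, 3↦10, 4↦2, 5↦1, 6↦7, 7↦9, 8↦7, 9↦1, 10↦2]  zeros at y ∈ ∅
  x = 8: [0↦4, 1↦10, 2↦3, 3↦5, 4↦5, 5↦3, 6↦10, 7↦4, 8↦7, 9↦8, 10↦7]  zeros at y ∈ ∅
  x = 9: [0↦8, 1↦5, 2↦2, 3↦10, 4↦7, 5↦4, 6↦1, 7↦9, 8↦6, 9↦3, 10↦0]  zeros at y ∈ {10}
  x = 10: [0↦10, 1↦9, 2↦10, 3↦2, 4↦7, 5↦3, 6↦1, 7↦1, 8↦3, 9↦7, 10↦2]  zeros at y ∈ ∅
Collecting zeros: affine points = {(2, 3), (2, 5), (3, 0), (3, 4), (4, 8), (9, 10)}.
Total count |C(F_11)_aff| = 6.


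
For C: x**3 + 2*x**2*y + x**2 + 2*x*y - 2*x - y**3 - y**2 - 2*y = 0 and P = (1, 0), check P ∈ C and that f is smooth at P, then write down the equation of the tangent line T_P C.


Tangent line at P: 3*x + 2*y - 3 = 0.

Step 1: f(1, 0) = 0, so P lies on C.
Step 2: partial derivatives
  f_x(x, y) = 3*x**2 + 4*x*y + 2*x + 2*y - 2, f_y(x, y) = 2*x**2 + 2*x - 3*y**2 - 2*y - 2.
  f_x(P) = 3, f_y(P) = 2 (gradient nonzero, so P is smooth).
Step 3: tangent line at P: 3·(x − 1) + 2·(y − 0) = 0.
Expanding: 3*x + 2*y - 3 = 0.


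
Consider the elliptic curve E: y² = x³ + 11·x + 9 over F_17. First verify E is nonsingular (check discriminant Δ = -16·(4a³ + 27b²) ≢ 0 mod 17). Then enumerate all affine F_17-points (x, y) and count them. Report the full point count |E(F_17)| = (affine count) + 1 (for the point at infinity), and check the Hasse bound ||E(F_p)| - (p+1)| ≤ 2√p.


Affine points = {(0, 3), (0, 14), (1, 2), (1, 15), (3, 1), (3, 16), (4, 7), (4, 10), (5, 6), (5, 11), (6, 6), (6, 11), (7, 2), (7, 15), (9, 2), (9, 15), (11, 4), (11, 13), (12, 4), (12, 13), (14, 0), (15, 8), (15, 9)}; affine count = 23; |E(F_17)| = 24.

Discriminant check: Δ ∝ 4a³ + 27b² = 4·11³ + 27·9² = 4·1331 + 27·81 ≡ 14 (mod 17). Nonzero ⇒ E is nonsingular.
For each x ∈ F_17, compute rhs = x³ + 11·x + 9 mod 17, then count y ∈ F_17 with y² ≡ rhs.
  x = 0: rhs = 9, matching y values: 3, 14 (2 points).
  x = 1: rhs = 4, matching y values: 2, 15 (2 points).
  x = 2: rhs = 5, matching y values: none (0 points).
  x = 3: rhs = 1, matching y values: 1, 16 (2 points).
  x = 4: rhs = 15, matching y values: 7, 10 (2 points).
  x = 5: rhs = 2, matching y values: 6, 11 (2 points).
  x = 6: rhs = 2, matching y values: 6, 11 (2 points).
  x = 7: rhs = 4, matching y values: 2, 15 (2 points).
  x = 8: rhs = 14, matching y values: none (0 points).
  x = 9: rhs = 4, matching y values: 2, 15 (2 points).
  x = 10: rhs = 14, matching y values: none (0 points).
  x = 11: rhs = 16, matching y values: 4, 13 (2 points).
  x = 12: rhs = 16, matching y values: 4, 13 (2 points).
  x = 13: rhs = 3, matching y values: none (0 points).
  x = 14: rhs = 0, matching y values: 0 (1 points).
  x = 15: rhs = 13, matching y values: 8, 9 (2 points).
  x = 16: rhs = 14, matching y values: none (0 points).
Total affine count: 23.
Full point count |E(F_17)| = 23 + 1 = 24.
Hasse bound: |24 − (17+1)| = |6| = 6 ≤ 2√17 ≈ 8.2462 ✓.


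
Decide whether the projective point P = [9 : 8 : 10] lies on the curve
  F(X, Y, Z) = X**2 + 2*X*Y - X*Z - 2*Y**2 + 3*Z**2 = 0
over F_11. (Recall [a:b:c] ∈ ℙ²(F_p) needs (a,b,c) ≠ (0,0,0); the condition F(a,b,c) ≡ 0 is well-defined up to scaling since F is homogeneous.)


F(9,8,10) ≡ 10 (mod 11); P is NOT on the curve.

Evaluate F(9, 8, 10) term-by-term (mod 11).
  X**2 ↦ 1·81·1·1 = 81
  2*X*Y ↦ 2·9·8·1 = 144
  -X*Z ↦ -1·9·1·10 = -90
  -2*Y**2 ↦ -2·1·64·1 = -128
  3*Z**2 ↦ 3·1·1·100 = 300
Sum: F(9, 8, 10) = (81) + (144) + (-90) + (-128) + (300) = 307.
Reducing mod 11: 307 ≡ 10 (mod 11).
Since F(a, b, c) ≡ 10 ≠ 0 (mod 11), P does NOT lie on the curve.


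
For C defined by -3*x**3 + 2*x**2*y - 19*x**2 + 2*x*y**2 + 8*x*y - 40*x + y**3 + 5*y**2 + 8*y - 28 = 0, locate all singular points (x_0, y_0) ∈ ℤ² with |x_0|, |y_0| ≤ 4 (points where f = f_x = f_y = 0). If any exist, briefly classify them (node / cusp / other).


Singular points: {(-2, 0)}; classification: node.

Compute partial derivatives:
  f_x = -9*x**2 + 4*x*y - 38*x + 2*y**2 + 8*y - 40.
  f_y = 2*x**2 + 4*x*y + 8*x + 3*y**2 + 10*y + 8.
Scan x_0 ∈ {−4, ..., 4}. For each x_0, f_y(x_0, y) is a polynomial in y; find its integer roots y ∈ {−4, ..., 4}, then test f_x and f at those candidates.
  x = -4: f_y(-4, y) = 3*y**2 - 6*y + 8; no integer root y with |y| ≤ 4.
  x = -3: f_y(-3, y) = 3*y**2 - 2*y + 2; no integer root y with |y| ≤ 4.
  x = -2: f_y(-2, y) = 3*y**2 + 2*y; vanishes at y ∈ {0}. (-2, 0): f_x = 0, f = 0 — SINGULAR.
  x = -1: f_y(-1, y) = 3*y**2 + 6*y + 2; no integer root y with |y| ≤ 4.
  x = 0: f_y(0, y) = 3*y**2 + 10*y + 8; vanishes at y ∈ {-2}. (0, -2): f_x = -48 ≠ 0.
  x = 1: f_y(1, y) = 3*y**2 + 14*y + 18; no integer root y with |y| ≤ 4.
  x = 2: f_y(2, y) = 3*y**2 + 18*y + 32; no integer root y with |y| ≤ 4.
  x = 3: f_y(3, y) = 3*y**2 + 22*y + 50; no integer root y with |y| ≤ 4.
  x = 4: f_y(4, y) = 3*y**2 + 26*y + 72; no integer root y with |y| ≤ 4.
Only singular point on the grid: (-2, 0).
Classify: substitute x = -2 + u, y = 0 + v and expand: f = -3*u**3 + 2*u**2*v - u**2 + 2*u*v**2 + v**3 + v**2.
No constant or linear terms (consistent with a singular point). Quadratic part: -u**2 + v**2. Cubic part: -3*u**3 + 2*u**2*v + 2*u*v**2 + v**3.
The quadratic part v**2 - u**2 = (v − u)(v + u) splits into two distinct linear factors, so there are two distinct tangent lines y − 0 = ±(x − -2) — this is a node (ordinary double point).
Classification: node.


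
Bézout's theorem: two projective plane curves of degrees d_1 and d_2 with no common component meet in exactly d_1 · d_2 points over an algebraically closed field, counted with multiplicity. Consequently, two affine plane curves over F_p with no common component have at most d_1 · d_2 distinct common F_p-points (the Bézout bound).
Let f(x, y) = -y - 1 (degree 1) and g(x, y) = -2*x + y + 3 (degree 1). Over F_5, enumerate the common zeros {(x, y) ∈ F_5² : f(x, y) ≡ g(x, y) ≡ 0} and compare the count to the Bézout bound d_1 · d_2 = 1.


Common zeros: {(1, 4)}; count = 1; Bézout bound = 1.

deg(f) = 1, deg(g) = 1, so Bézout bound = 1.
Scan x ∈ F_5. For each x, list the y ∈ F_5 with f(x, y) ≡ 0 and those with g(x, y) ≡ 0 (mod 5); the common zeros in that column are the intersection.
  x = 0: f ≡ 0 at y ∈ {4}; g ≡ 0 at y ∈ {2}; common: ∅.
  x = 1: f ≡ 0 at y ∈ {4}; g ≡ 0 at y ∈ {4}; common: {4}.
  x = 2: f ≡ 0 at y ∈ {4}; g ≡ 0 at y ∈ {1}; common: ∅.
  x = 3: f ≡ 0 at y ∈ {4}; g ≡ 0 at y ∈ {3}; common: ∅.
  x = 4: f ≡ 0 at y ∈ {4}; g ≡ 0 at y ∈ {0}; common: ∅.
Collecting: common zeros = {(1, 4)}, so the count is 1.
Comparison with the Bézout bound: 1 ≤ 1 = deg(f)·deg(g), as expected for curves with no common component (the bound is attained).


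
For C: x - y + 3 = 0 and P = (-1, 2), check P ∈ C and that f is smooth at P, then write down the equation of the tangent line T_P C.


Tangent line at P: x - y + 3 = 0.

Step 1: f(-1, 2) = 0, so P lies on C.
Step 2: partial derivatives
  f_x(x, y) = 1, f_y(x, y) = -1.
  f_x(P) = 1, f_y(P) = -1 (gradient nonzero, so P is smooth).
Step 3: tangent line at P: 1·(x − -1) + -1·(y − 2) = 0.
Expanding: x - y + 3 = 0.


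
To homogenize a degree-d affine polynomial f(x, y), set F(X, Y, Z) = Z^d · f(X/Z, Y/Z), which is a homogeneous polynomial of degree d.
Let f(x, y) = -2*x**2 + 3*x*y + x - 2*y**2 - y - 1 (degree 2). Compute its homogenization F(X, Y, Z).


F(X, Y, Z) = -2*X**2 + 3*X*Y + X*Z - 2*Y**2 - Y*Z - Z**2

deg(f) = 2.
Substitute x = X/Z, y = Y/Z into f, then multiply by Z^2.
  monomial -2·x^2·y^0 ↦ -2·X^2·Y^0·Z^0.
  monomial 3·x^1·y^1 ↦ 3·X^1·Y^1·Z^0.
  monomial 1·x^1·y^0 ↦ 1·X^1·Y^0·Z^1.
  monomial -2·x^0·y^2 ↦ -2·X^0·Y^2·Z^0.
  monomial -1·x^0·y^1 ↦ -1·X^0·Y^1·Z^1.
  monomial -1·x^0·y^0 ↦ -1·X^0·Y^0·Z^2.
Collecting: F(X, Y, Z) = -2*X**2 + 3*X*Y + X*Z - 2*Y**2 - Y*Z - Z**2.


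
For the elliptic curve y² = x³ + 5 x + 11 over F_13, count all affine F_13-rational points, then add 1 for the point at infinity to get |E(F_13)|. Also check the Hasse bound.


Affine points = {(1, 2), (1, 11), (2, 4), (2, 9), (3, 1), (3, 12), (4, 2), (4, 11), (6, 6), (6, 7), (7, 5), (7, 8), (8, 2), (8, 11)}; affine count = 14; |E(F_13)| = 15.

Discriminant check: Δ ∝ 4a³ + 27b² = 4·5³ + 27·11² = 4·125 + 27·121 ≡ 10 (mod 13). Nonzero ⇒ E is nonsingular.
For each x ∈ F_13, compute rhs = x³ + 5·x + 11 mod 13, then count y ∈ F_13 with y² ≡ rhs.
  x = 0: rhs = 11, matching y values: none (0 points).
  x = 1: rhs = 4, matching y values: 2, 11 (2 points).
  x = 2: rhs = 3, matching y values: 4, 9 (2 points).
  x = 3: rhs = 1, matching y values: 1, 12 (2 points).
  x = 4: rhs = 4, matching y values: 2, 11 (2 points).
  x = 5: rhs = 5, matching y values: none (0 points).
  x = 6: rhs = 10, matching y values: 6, 7 (2 points).
  x = 7: rhs = 12, matching y values: 5, 8 (2 points).
  x = 8: rhs = 4, matching y values: 2, 11 (2 points).
  x = 9: rhs = 5, matching y values: none (0 points).
  x = 10: rhs = 8, matching y values: none (0 points).
  x = 11: rhs = 6, matching y values: none (0 points).
  x = 12: rhs = 5, matching y values: none (0 points).
Total affine count: 14.
Full point count |E(F_13)| = 14 + 1 = 15.
Hasse bound: |15 − (13+1)| = |1| = 1 ≤ 2√13 ≈ 7.2111 ✓.


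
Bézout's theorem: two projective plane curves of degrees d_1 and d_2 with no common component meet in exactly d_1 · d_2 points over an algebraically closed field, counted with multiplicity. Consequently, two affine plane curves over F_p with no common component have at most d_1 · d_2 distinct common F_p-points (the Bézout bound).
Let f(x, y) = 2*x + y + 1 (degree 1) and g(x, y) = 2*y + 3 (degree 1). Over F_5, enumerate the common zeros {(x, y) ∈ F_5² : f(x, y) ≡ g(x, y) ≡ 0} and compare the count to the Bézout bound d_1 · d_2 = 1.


Common zeros: {(4, 1)}; count = 1; Bézout bound = 1.

deg(f) = 1, deg(g) = 1, so Bézout bound = 1.
Scan x ∈ F_5. For each x, list the y ∈ F_5 with f(x, y) ≡ 0 and those with g(x, y) ≡ 0 (mod 5); the common zeros in that column are the intersection.
  x = 0: f ≡ 0 at y ∈ {4}; g ≡ 0 at y ∈ {1}; common: ∅.
  x = 1: f ≡ 0 at y ∈ {2}; g ≡ 0 at y ∈ {1}; common: ∅.
  x = 2: f ≡ 0 at y ∈ {0}; g ≡ 0 at y ∈ {1}; common: ∅.
  x = 3: f ≡ 0 at y ∈ {3}; g ≡ 0 at y ∈ {1}; common: ∅.
  x = 4: f ≡ 0 at y ∈ {1}; g ≡ 0 at y ∈ {1}; common: {1}.
Collecting: common zeros = {(4, 1)}, so the count is 1.
Comparison with the Bézout bound: 1 ≤ 1 = deg(f)·deg(g), as expected for curves with no common component (the bound is attained).


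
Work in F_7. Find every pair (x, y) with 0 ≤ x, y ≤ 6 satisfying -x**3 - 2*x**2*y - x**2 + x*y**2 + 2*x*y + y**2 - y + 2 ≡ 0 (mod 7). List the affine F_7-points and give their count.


Affine F_7-points: {(0, 4), (1, 0), (1, 4), (4, 1), (4, 4), (5, 3), (5, 5), (6, 6)}; count = 8.

For each of the 49 pairs (x, y) ∈ F_7², evaluate f(x, y) mod 7. Record the zeros.
  x = 0: [0↦2, 1↦2, 2↦4, 3↦1, 4↦0, 5↦1, 6↦4]  zeros at y ∈ {4}
  x = 1: [0↦0, 1↦1, 2↦6, 3↦1, 4↦0, 5↦3, 6↦3]  zeros at y ∈ {0, 4}
  x = 2: [0↦4, 1↦2, 2↦6, 3↦2, 4↦4, 5↦5, 6↦5]  zeros at y ∈ ∅
  x = 3: [0↦1, 1↦6, 2↦5, 3↦5, 4↦6, 5↦1, 6↦4]  zeros at y ∈ ∅
  x = 4: [0↦6, 1↦0, 2↦4, 3↦4, 4↦0, 5↦6, 6↦1]  zeros at y ∈ {1, 4}
  x = 5: [0↦6, 1↦6, 2↦4, 3↦0, 4↦1, 5↦0, 6↦4]  zeros at y ∈ {3, 5}
  x = 6: [0↦2, 1↦4, 2↦6, 3↦1, 4↦3, 5↦5, 6↦0]  zeros at y ∈ {6}
Collecting zeros: affine points = {(0, 4), (1, 0), (1, 4), (4, 1), (4, 4), (5, 3), (5, 5), (6, 6)}.
Total count |C(F_7)_aff| = 8.


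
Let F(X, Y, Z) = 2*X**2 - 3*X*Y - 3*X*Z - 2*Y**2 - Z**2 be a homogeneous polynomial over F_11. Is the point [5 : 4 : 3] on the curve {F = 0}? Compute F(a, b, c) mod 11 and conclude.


F(5,4,3) ≡ 3 (mod 11); P is NOT on the curve.

Evaluate F(5, 4, 3) term-by-term (mod 11).
  2*X**2 ↦ 2·25·1·1 = 50
  -3*X*Y ↦ -3·5·4·1 = -60
  -3*X*Z ↦ -3·5·1·3 = -45
  -2*Y**2 ↦ -2·1·16·1 = -32
  -Z**2 ↦ -1·1·1·9 = -9
Sum: F(5, 4, 3) = (50) + (-60) + (-45) + (-32) + (-9) = -96.
Reducing mod 11: -96 ≡ 3 (mod 11).
Since F(a, b, c) ≡ 3 ≠ 0 (mod 11), P does NOT lie on the curve.


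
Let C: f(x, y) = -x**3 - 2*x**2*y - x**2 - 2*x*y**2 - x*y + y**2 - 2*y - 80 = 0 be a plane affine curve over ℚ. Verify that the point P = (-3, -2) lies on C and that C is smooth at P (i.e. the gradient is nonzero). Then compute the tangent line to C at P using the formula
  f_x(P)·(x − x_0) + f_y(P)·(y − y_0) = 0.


Tangent line at P: -51*x - 45*y - 243 = 0.

Step 1: f(-3, -2) = 0, so P lies on C.
Step 2: partial derivatives
  f_x(x, y) = -3*x**2 - 4*x*y - 2*x - 2*y**2 - y, f_y(x, y) = -2*x**2 - 4*x*y - x + 2*y - 2.
  f_x(P) = -51, f_y(P) = -45 (gradient nonzero, so P is smooth).
Step 3: tangent line at P: -51·(x − -3) + -45·(y − -2) = 0.
Expanding: -51*x - 45*y - 243 = 0.


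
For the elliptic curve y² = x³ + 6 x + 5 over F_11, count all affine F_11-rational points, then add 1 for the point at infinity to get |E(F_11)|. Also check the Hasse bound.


Affine points = {(0, 4), (0, 7), (1, 1), (1, 10), (2, 5), (2, 6), (4, 4), (4, 7), (6, 2), (6, 9), (7, 4), (7, 7), (8, 2), (8, 9), (10, 3), (10, 8)}; affine count = 16; |E(F_11)| = 17.

Discriminant check: Δ ∝ 4a³ + 27b² = 4·6³ + 27·5² = 4·216 + 27·25 ≡ 10 (mod 11). Nonzero ⇒ E is nonsingular.
For each x ∈ F_11, compute rhs = x³ + 6·x + 5 mod 11, then count y ∈ F_11 with y² ≡ rhs.
  x = 0: rhs = 5, matching y values: 4, 7 (2 points).
  x = 1: rhs = 1, matching y values: 1, 10 (2 points).
  x = 2: rhs = 3, matching y values: 5, 6 (2 points).
  x = 3: rhs = 6, matching y values: none (0 points).
  x = 4: rhs = 5, matching y values: 4, 7 (2 points).
  x = 5: rhs = 6, matching y values: none (0 points).
  x = 6: rhs = 4, matching y values: 2, 9 (2 points).
  x = 7: rhs = 5, matching y values: 4, 7 (2 points).
  x = 8: rhs = 4, matching y values: 2, 9 (2 points).
  x = 9: rhs = 7, matching y values: none (0 points).
  x = 10: rhs = 9, matching y values: 3, 8 (2 points).
Total affine count: 16.
Full point count |E(F_11)| = 16 + 1 = 17.
Hasse bound: |17 − (11+1)| = |5| = 5 ≤ 2√11 ≈ 6.6332 ✓.


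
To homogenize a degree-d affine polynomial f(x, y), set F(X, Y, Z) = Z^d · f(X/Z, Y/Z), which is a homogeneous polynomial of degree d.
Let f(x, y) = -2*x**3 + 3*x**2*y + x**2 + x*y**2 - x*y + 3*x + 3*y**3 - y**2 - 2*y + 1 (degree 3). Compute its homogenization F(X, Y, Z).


F(X, Y, Z) = -2*X**3 + 3*X**2*Y + X**2*Z + X*Y**2 - X*Y*Z + 3*X*Z**2 + 3*Y**3 - Y**2*Z - 2*Y*Z**2 + Z**3

deg(f) = 3.
Substitute x = X/Z, y = Y/Z into f, then multiply by Z^3.
  monomial -2·x^3·y^0 ↦ -2·X^3·Y^0·Z^0.
  monomial 3·x^2·y^1 ↦ 3·X^2·Y^1·Z^0.
  monomial 1·x^2·y^0 ↦ 1·X^2·Y^0·Z^1.
  monomial 1·x^1·y^2 ↦ 1·X^1·Y^2·Z^0.
  monomial -1·x^1·y^1 ↦ -1·X^1·Y^1·Z^1.
  monomial 3·x^1·y^0 ↦ 3·X^1·Y^0·Z^2.
  monomial 3·x^0·y^3 ↦ 3·X^0·Y^3·Z^0.
  monomial -1·x^0·y^2 ↦ -1·X^0·Y^2·Z^1.
  monomial -2·x^0·y^1 ↦ -2·X^0·Y^1·Z^2.
  monomial 1·x^0·y^0 ↦ 1·X^0·Y^0·Z^3.
Collecting: F(X, Y, Z) = -2*X**3 + 3*X**2*Y + X**2*Z + X*Y**2 - X*Y*Z + 3*X*Z**2 + 3*Y**3 - Y**2*Z - 2*Y*Z**2 + Z**3.


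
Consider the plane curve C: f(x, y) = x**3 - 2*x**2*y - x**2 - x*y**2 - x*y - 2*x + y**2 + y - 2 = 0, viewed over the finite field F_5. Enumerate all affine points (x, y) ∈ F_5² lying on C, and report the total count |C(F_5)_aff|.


Affine F_5-points: {(0, 1), (0, 3), (1, 3), (3, 0), (4, 1), (4, 4)}; count = 6.

For each of the 25 pairs (x, y) ∈ F_5², evaluate f(x, y) mod 5. Record the zeros.
  x = 0: [0↦3, 1↦0, 2↦4, 3↦0, 4↦3]  zeros at y ∈ {1, 3}
  x = 1: [0↦1, 1↦4, 2↦2, 3↦0, 4↦3]  zeros at y ∈ {3}
  x = 2: [0↦3, 1↦3, 2↦1, 3↦2, 4↦1]  zeros at y ∈ ∅
  x = 3: [0↦0, 1↦3, 2↦2, 3↦2, 4↦3]  zeros at y ∈ {0}
  x = 4: [0↦3, 1↦0, 2↦1, 3↦1, 4↦0]  zeros at y ∈ {1, 4}
Collecting zeros: affine points = {(0, 1), (0, 3), (1, 3), (3, 0), (4, 1), (4, 4)}.
Total count |C(F_5)_aff| = 6.


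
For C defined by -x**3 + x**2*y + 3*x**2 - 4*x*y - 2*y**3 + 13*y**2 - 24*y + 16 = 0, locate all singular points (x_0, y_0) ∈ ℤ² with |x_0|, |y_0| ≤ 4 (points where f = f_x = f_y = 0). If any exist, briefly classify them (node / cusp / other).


Singular points: {(2, 2)}; classification: node.

Compute partial derivatives:
  f_x = -3*x**2 + 2*x*y + 6*x - 4*y.
  f_y = x**2 - 4*x - 6*y**2 + 26*y - 24.
Scan x_0 ∈ {−4, ..., 4}. For each x_0, f_y(x_0, y) is a polynomial in y; find its integer roots y ∈ {−4, ..., 4}, then test f_x and f at those candidates.
  x = -4: f_y(-4, y) = -6*y**2 + 26*y + 8; no integer root y with |y| ≤ 4.
  x = -3: f_y(-3, y) = -6*y**2 + 26*y - 3; no integer root y with |y| ≤ 4.
  x = -2: f_y(-2, y) = -6*y**2 + 26*y - 12; no integer root y with |y| ≤ 4.
  x = -1: f_y(-1, y) = -6*y**2 + 26*y - 19; no integer root y with |y| ≤ 4.
  x = 0: f_y(0, y) = -6*y**2 + 26*y - 24; vanishes at y ∈ {3}. (0, 3): f_x = -12 ≠ 0.
  x = 1: f_y(1, y) = -6*y**2 + 26*y - 27; no integer root y with |y| ≤ 4.
  x = 2: f_y(2, y) = -6*y**2 + 26*y - 28; vanishes at y ∈ {2}. (2, 2): f_x = 0, f = 0 — SINGULAR.
  x = 3: f_y(3, y) = -6*y**2 + 26*y - 27; no integer root y with |y| ≤ 4.
  x = 4: f_y(4, y) = -6*y**2 + 26*y - 24; vanishes at y ∈ {3}. (4, 3): f_x = -12 ≠ 0.
Only singular point on the grid: (2, 2).
Classify: substitute x = 2 + u, y = 2 + v and expand: f = -u**3 + u**2*v - u**2 - 2*v**3 + v**2.
No constant or linear terms (consistent with a singular point). Quadratic part: -u**2 + v**2. Cubic part: -u**3 + u**2*v - 2*v**3.
The quadratic part v**2 - u**2 = (v − u)(v + u) splits into two distinct linear factors, so there are two distinct tangent lines y − 2 = ±(x − 2) — this is a node (ordinary double point).
Classification: node.


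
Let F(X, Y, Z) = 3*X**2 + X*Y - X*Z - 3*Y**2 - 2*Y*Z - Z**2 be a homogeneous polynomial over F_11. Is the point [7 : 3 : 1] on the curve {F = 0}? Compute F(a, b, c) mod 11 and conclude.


F(7,3,1) ≡ 6 (mod 11); P is NOT on the curve.

Evaluate F(7, 3, 1) term-by-term (mod 11).
  3*X**2 ↦ 3·49·1·1 = 147
  X*Y ↦ 1·7·3·1 = 21
  -X*Z ↦ -1·7·1·1 = -7
  -3*Y**2 ↦ -3·1·9·1 = -27
  -2*Y*Z ↦ -2·1·3·1 = -6
  -Z**2 ↦ -1·1·1·1 = -1
Sum: F(7, 3, 1) = (147) + (21) + (-7) + (-27) + (-6) + (-1) = 127.
Reducing mod 11: 127 ≡ 6 (mod 11).
Since F(a, b, c) ≡ 6 ≠ 0 (mod 11), P does NOT lie on the curve.


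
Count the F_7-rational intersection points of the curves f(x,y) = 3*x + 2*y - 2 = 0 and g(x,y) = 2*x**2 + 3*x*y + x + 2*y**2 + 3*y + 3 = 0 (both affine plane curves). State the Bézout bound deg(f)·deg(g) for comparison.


Common zeros: {(1, 3), (4, 2)}; count = 2; Bézout bound = 2.

deg(f) = 1, deg(g) = 2, so Bézout bound = 2.
Scan x ∈ F_7. For each x, list the y ∈ F_7 with f(x, y) ≡ 0 and those with g(x, y) ≡ 0 (mod 7); the common zeros in that column are the intersection.
  x = 0: f ≡ 0 at y ∈ {1}; g ≡ 0 at y ∈ ∅; common: ∅.
  x = 1: f ≡ 0 at y ∈ {3}; g ≡ 0 at y ∈ {1, 3}; common: {3}.
  x = 2: f ≡ 0 at y ∈ {5}; g ≡ 0 at y ∈ ∅; common: ∅.
  x = 3: f ≡ 0 at y ∈ {0}; g ≡ 0 at y ∈ {2, 6}; common: ∅.
  x = 4: f ≡ 0 at y ∈ {2}; g ≡ 0 at y ∈ {1, 2}; common: {2}.
  x = 5: f ≡ 0 at y ∈ {4}; g ≡ 0 at y ∈ {6}; common: ∅.
  x = 6: f ≡ 0 at y ∈ {6}; g ≡ 0 at y ∈ ∅; common: ∅.
Collecting: common zeros = {(1, 3), (4, 2)}, so the count is 2.
Comparison with the Bézout bound: 2 ≤ 2 = deg(f)·deg(g), as expected for curves with no common component (the bound is attained).


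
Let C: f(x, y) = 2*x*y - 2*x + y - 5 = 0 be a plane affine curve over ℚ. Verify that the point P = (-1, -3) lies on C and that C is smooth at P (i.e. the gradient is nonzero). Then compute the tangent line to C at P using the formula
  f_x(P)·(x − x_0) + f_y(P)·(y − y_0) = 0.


Tangent line at P: -8*x - y - 11 = 0.

Step 1: f(-1, -3) = 0, so P lies on C.
Step 2: partial derivatives
  f_x(x, y) = 2*y - 2, f_y(x, y) = 2*x + 1.
  f_x(P) = -8, f_y(P) = -1 (gradient nonzero, so P is smooth).
Step 3: tangent line at P: -8·(x − -1) + -1·(y − -3) = 0.
Expanding: -8*x - y - 11 = 0.


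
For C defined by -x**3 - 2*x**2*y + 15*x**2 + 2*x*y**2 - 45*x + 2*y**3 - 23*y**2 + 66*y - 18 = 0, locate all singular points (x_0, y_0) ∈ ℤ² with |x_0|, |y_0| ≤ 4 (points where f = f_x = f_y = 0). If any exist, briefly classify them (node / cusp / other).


Singular points: {(3, 3)}; classification: cusp.

Compute partial derivatives:
  f_x = -3*x**2 - 4*x*y + 30*x + 2*y**2 - 45.
  f_y = -2*x**2 + 4*x*y + 6*y**2 - 46*y + 66.
Scan x_0 ∈ {−4, ..., 4}. For each x_0, f_y(x_0, y) is a polynomial in y; find its integer roots y ∈ {−4, ..., 4}, then test f_x and f at those candidates.
  x = -4: f_y(-4, y) = 6*y**2 - 62*y + 34; no integer root y with |y| ≤ 4.
  x = -3: f_y(-3, y) = 6*y**2 - 58*y + 48; no integer root y with |y| ≤ 4.
  x = -2: f_y(-2, y) = 6*y**2 - 54*y + 58; no integer root y with |y| ≤ 4.
  x = -1: f_y(-1, y) = 6*y**2 - 50*y + 64; no integer root y with |y| ≤ 4.
  x = 0: f_y(0, y) = 6*y**2 - 46*y + 66; no integer root y with |y| ≤ 4.
  x = 1: f_y(1, y) = 6*y**2 - 42*y + 64; no integer root y with |y| ≤ 4.
  x = 2: f_y(2, y) = 6*y**2 - 38*y + 58; no integer root y with |y| ≤ 4.
  x = 3: f_y(3, y) = 6*y**2 - 34*y + 48; vanishes at y ∈ {3}. (3, 3): f_x = 0, f = 0 — SINGULAR.
  x = 4: f_y(4, y) = 6*y**2 - 30*y + 34; no integer root y with |y| ≤ 4.
Only singular point on the grid: (3, 3).
Classify: substitute x = 3 + u, y = 3 + v and expand: f = -u**3 - 2*u**2*v + 2*u*v**2 + 2*v**3 + v**2.
No constant or linear terms (consistent with a singular point). Quadratic part: v**2. Cubic part: -u**3 - 2*u**2*v + 2*u*v**2 + 2*v**3.
The quadratic part v**2 is a perfect square, so there is a single (double) tangent line v = 0, i.e. y = 3. Restricting the cubic part to that line (v = 0) leaves -u**3 ≠ 0, so f is not divisible by v and the branch is v² ≈ u**3 to lowest order — this is a cusp.
Classification: cusp.


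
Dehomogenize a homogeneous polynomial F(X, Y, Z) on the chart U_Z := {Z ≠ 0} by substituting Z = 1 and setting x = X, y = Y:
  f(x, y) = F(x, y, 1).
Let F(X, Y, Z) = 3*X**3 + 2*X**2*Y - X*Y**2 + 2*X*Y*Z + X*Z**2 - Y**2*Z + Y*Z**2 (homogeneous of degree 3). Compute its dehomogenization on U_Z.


f(x, y) = 3*x**3 + 2*x**2*y - x*y**2 + 2*x*y + x - y**2 + y

On U_Z we set Z = 1. Each monomial c·X^i·Y^j·Z^k in F becomes c·x^i·y^j·1^k = c·x^i·y^j.
Substituting Z = 1: F(X, Y, 1) = 3*x**3 + 2*x**2*y - x*y**2 + 2*x*y + x - y**2 + y.
Note: deg(f) ≤ deg(F) = 3; strict inequality happens when F is divisible by Z (lost terms).


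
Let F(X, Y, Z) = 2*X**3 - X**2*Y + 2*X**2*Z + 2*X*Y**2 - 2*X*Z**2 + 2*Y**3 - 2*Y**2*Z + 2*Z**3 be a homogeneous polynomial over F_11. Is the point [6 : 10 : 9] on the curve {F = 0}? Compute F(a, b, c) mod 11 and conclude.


F(6,10,9) ≡ 10 (mod 11); P is NOT on the curve.

Evaluate F(6, 10, 9) term-by-term (mod 11).
  2*X**3 ↦ 2·216·1·1 = 432
  -X**2*Y ↦ -1·36·10·1 = -360
  2*X**2*Z ↦ 2·36·1·9 = 648
  2*X*Y**2 ↦ 2·6·100·1 = 1200
  -2*X*Z**2 ↦ -2·6·1·81 = -972
  2*Y**3 ↦ 2·1·1000·1 = 2000
  -2*Y**2*Z ↦ -2·1·100·9 = -1800
  2*Z**3 ↦ 2·1·1·729 = 1458
Sum: F(6, 10, 9) = (432) + (-360) + (648) + (1200) + (-972) + (2000) + (-1800) + (1458) = 2606.
Reducing mod 11: 2606 ≡ 10 (mod 11).
Since F(a, b, c) ≡ 10 ≠ 0 (mod 11), P does NOT lie on the curve.


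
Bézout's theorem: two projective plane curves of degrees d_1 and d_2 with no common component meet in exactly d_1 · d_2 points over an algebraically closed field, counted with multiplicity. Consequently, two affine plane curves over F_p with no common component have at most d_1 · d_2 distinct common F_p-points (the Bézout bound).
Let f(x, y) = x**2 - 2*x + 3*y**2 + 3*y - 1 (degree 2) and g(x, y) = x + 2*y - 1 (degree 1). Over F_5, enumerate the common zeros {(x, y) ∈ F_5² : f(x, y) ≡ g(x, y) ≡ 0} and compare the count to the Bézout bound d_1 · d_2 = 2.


Common zeros: {(0, 3)}; count = 1; Bézout bound = 2.

deg(f) = 2, deg(g) = 1, so Bézout bound = 2.
Scan x ∈ F_5. For each x, list the y ∈ F_5 with f(x, y) ≡ 0 and those with g(x, y) ≡ 0 (mod 5); the common zeros in that column are the intersection.
  x = 0: f ≡ 0 at y ∈ {1, 3}; g ≡ 0 at y ∈ {3}; common: {3}.
  x = 1: f ≡ 0 at y ∈ ∅; g ≡ 0 at y ∈ {0}; common: ∅.
  x = 2: f ≡ 0 at y ∈ {1, 3}; g ≡ 0 at y ∈ {2}; common: ∅.
  x = 3: f ≡ 0 at y ∈ {2}; g ≡ 0 at y ∈ {4}; common: ∅.
  x = 4: f ≡ 0 at y ∈ {2}; g ≡ 0 at y ∈ {1}; common: ∅.
Collecting: common zeros = {(0, 3)}, so the count is 1.
Comparison with the Bézout bound: 1 ≤ 2 = deg(f)·deg(g), as expected for curves with no common component (the affine F_5-count falls short of the bound because intersections may lie at infinity, over extension fields, or carry multiplicity).


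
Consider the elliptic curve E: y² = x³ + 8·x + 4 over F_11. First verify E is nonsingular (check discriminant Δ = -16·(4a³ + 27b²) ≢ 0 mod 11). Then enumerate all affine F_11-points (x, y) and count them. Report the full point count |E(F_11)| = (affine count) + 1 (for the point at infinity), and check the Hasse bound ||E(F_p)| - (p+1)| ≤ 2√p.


Affine points = {(0, 2), (0, 9), (3, 0), (4, 1), (4, 10), (5, 2), (5, 9), (6, 2), (6, 9)}; affine count = 9; |E(F_11)| = 10.

Discriminant check: Δ ∝ 4a³ + 27b² = 4·8³ + 27·4² = 4·512 + 27·16 ≡ 5 (mod 11). Nonzero ⇒ E is nonsingular.
For each x ∈ F_11, compute rhs = x³ + 8·x + 4 mod 11, then count y ∈ F_11 with y² ≡ rhs.
  x = 0: rhs = 4, matching y values: 2, 9 (2 points).
  x = 1: rhs = 2, matching y values: none (0 points).
  x = 2: rhs = 6, matching y values: none (0 points).
  x = 3: rhs = 0, matching y values: 0 (1 points).
  x = 4: rhs = 1, matching y values: 1, 10 (2 points).
  x = 5: rhs = 4, matching y values: 2, 9 (2 points).
  x = 6: rhs = 4, matching y values: 2, 9 (2 points).
  x = 7: rhs = 7, matching y values: none (0 points).
  x = 8: rhs = 8, matching y values: none (0 points).
  x = 9: rhs = 2, matching y values: none (0 points).
  x = 10: rhs = 6, matching y values: none (0 points).
Total affine count: 9.
Full point count |E(F_11)| = 9 + 1 = 10.
Hasse bound: |10 − (11+1)| = |-2| = 2 ≤ 2√11 ≈ 6.6332 ✓.


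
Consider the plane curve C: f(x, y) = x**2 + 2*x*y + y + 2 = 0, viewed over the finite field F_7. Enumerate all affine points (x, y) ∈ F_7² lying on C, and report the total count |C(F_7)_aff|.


Affine F_7-points: {(0, 5), (1, 6), (2, 3), (4, 5), (5, 2), (6, 3)}; count = 6.

For each of the 49 pairs (x, y) ∈ F_7², evaluate f(x, y) mod 7. Record the zeros.
  x = 0: [0↦2, 1↦3, 2↦4, 3↦5, 4↦6, 5↦0, 6↦1]  zeros at y ∈ {5}
  x = 1: [0↦3, 1↦6, 2↦2, 3↦5, 4↦1, 5↦4, 6↦0]  zeros at y ∈ {6}
  x = 2: [0↦6, 1↦4, 2↦2, 3↦0, 4↦5, 5↦3, 6↦1]  zeros at y ∈ {3}
  x = 3: [0↦4, 1↦4, 2↦4, 3↦4, 4↦4, 5↦4, 6↦4]  zeros at y ∈ ∅
  x = 4: [0↦4, 1↦6, 2↦1, 3↦3, 4↦5, 5↦0, 6↦2]  zeros at y ∈ {5}
  x = 5: [0↦6, 1↦3, 2↦0, 3↦4, 4↦1, 5↦5, 6↦2]  zeros at y ∈ {2}
  x = 6: [0↦3, 1↦2, 2↦1, 3↦0, 4↦6, 5↦5, 6↦4]  zeros at y ∈ {3}
Collecting zeros: affine points = {(0, 5), (1, 6), (2, 3), (4, 5), (5, 2), (6, 3)}.
Total count |C(F_7)_aff| = 6.


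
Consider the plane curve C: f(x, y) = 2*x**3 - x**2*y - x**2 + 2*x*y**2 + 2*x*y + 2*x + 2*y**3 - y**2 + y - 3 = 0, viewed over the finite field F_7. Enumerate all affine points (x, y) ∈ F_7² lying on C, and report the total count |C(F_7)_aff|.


Affine F_7-points: {(0, 6), (1, 0), (2, 5), (3, 5), (4, 1), (4, 2), (4, 4), (5, 4), (5, 5)}; count = 9.

For each of the 49 pairs (x, y) ∈ F_7², evaluate f(x, y) mod 7. Record the zeros.
  x = 0: [0↦4, 1↦6, 2↦4, 3↦3, 4↦1, 5↦3, 6↦0]  zeros at y ∈ {6}
  x = 1: [0↦0, 1↦5, 2↦3, 3↦6, 4↦5, 5↦5, 6↦4]  zeros at y ∈ {0}
  x = 2: [0↦6, 1↦5, 2↦1, 3↦6, 4↦4, 5↦0, 6↦6]  zeros at y ∈ {5}
  x = 3: [0↦6, 1↦4, 2↦3, 3↦1, 4↦3, 5↦0, 6↦4]  zeros at y ∈ {5}
  x = 4: [0↦5, 1↦0, 2↦0, 3↦3, 4↦0, 5↦3, 6↦3]  zeros at y ∈ {1, 2, 4}
  x = 5: [0↦1, 1↦5, 2↦4, 3↦3, 4↦0, 5↦0, 6↦1]  zeros at y ∈ {4, 5}
  x = 6: [0↦6, 1↦3, 2↦6, 3↦6, 4↦1, 5↦3, 6↦3]  zeros at y ∈ ∅
Collecting zeros: affine points = {(0, 6), (1, 0), (2, 5), (3, 5), (4, 1), (4, 2), (4, 4), (5, 4), (5, 5)}.
Total count |C(F_7)_aff| = 9.
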